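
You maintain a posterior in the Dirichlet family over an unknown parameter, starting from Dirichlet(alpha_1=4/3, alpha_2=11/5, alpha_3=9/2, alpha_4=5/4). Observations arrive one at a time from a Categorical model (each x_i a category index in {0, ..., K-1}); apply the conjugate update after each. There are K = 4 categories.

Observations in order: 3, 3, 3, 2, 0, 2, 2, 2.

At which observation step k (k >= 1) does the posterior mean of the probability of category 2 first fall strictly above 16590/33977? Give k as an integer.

k = 8

obs 1: x=3 → posterior Dirichlet(4/3, 11/5, 9/2, 9/4)
obs 2: x=3 → posterior Dirichlet(4/3, 11/5, 9/2, 13/4)
obs 3: x=3 → posterior Dirichlet(4/3, 11/5, 9/2, 17/4)
obs 4: x=2 → posterior Dirichlet(4/3, 11/5, 11/2, 17/4)
obs 5: x=0 → posterior Dirichlet(7/3, 11/5, 11/2, 17/4)
obs 6: x=2 → posterior Dirichlet(7/3, 11/5, 13/2, 17/4)
obs 7: x=2 → posterior Dirichlet(7/3, 11/5, 15/2, 17/4)
obs 8: x=2 → posterior Dirichlet(7/3, 11/5, 17/2, 17/4)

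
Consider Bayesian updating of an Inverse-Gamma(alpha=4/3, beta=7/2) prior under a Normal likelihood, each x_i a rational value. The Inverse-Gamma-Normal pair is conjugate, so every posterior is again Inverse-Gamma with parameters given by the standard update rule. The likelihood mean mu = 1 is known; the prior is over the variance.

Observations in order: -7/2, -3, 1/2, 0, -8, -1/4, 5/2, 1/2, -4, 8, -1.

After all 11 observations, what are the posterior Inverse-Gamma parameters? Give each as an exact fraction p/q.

alpha=41/6, beta=3321/32

obs 1: x=-7/2 → posterior Inverse-Gamma(11/6, 109/8)
obs 2: x=-3 → posterior Inverse-Gamma(7/3, 173/8)
obs 3: x=1/2 → posterior Inverse-Gamma(17/6, 87/4)
obs 4: x=0 → posterior Inverse-Gamma(10/3, 89/4)
obs 5: x=-8 → posterior Inverse-Gamma(23/6, 251/4)
obs 6: x=-1/4 → posterior Inverse-Gamma(13/3, 2033/32)
obs 7: x=5/2 → posterior Inverse-Gamma(29/6, 2069/32)
obs 8: x=1/2 → posterior Inverse-Gamma(16/3, 2073/32)
obs 9: x=-4 → posterior Inverse-Gamma(35/6, 2473/32)
obs 10: x=8 → posterior Inverse-Gamma(19/3, 3257/32)
obs 11: x=-1 → posterior Inverse-Gamma(41/6, 3321/32)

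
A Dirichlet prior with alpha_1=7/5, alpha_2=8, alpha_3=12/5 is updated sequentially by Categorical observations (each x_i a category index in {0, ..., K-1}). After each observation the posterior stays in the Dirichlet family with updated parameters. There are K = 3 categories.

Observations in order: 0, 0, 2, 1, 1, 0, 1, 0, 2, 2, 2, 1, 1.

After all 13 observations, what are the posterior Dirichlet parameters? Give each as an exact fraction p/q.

alpha_1=27/5, alpha_2=13, alpha_3=32/5

obs 1: x=0 → posterior Dirichlet(12/5, 8, 12/5)
obs 2: x=0 → posterior Dirichlet(17/5, 8, 12/5)
obs 3: x=2 → posterior Dirichlet(17/5, 8, 17/5)
obs 4: x=1 → posterior Dirichlet(17/5, 9, 17/5)
obs 5: x=1 → posterior Dirichlet(17/5, 10, 17/5)
obs 6: x=0 → posterior Dirichlet(22/5, 10, 17/5)
obs 7: x=1 → posterior Dirichlet(22/5, 11, 17/5)
obs 8: x=0 → posterior Dirichlet(27/5, 11, 17/5)
obs 9: x=2 → posterior Dirichlet(27/5, 11, 22/5)
obs 10: x=2 → posterior Dirichlet(27/5, 11, 27/5)
obs 11: x=2 → posterior Dirichlet(27/5, 11, 32/5)
obs 12: x=1 → posterior Dirichlet(27/5, 12, 32/5)
obs 13: x=1 → posterior Dirichlet(27/5, 13, 32/5)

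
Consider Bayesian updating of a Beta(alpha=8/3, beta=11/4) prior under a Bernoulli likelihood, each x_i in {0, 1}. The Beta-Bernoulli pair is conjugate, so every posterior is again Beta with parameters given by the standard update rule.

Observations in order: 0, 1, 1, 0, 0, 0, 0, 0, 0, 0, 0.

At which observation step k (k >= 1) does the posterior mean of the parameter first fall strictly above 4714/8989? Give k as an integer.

k = 3

obs 1: x=0 → posterior Beta(8/3, 15/4)
obs 2: x=1 → posterior Beta(11/3, 15/4)
obs 3: x=1 → posterior Beta(14/3, 15/4)
obs 4: x=0 → posterior Beta(14/3, 19/4)
obs 5: x=0 → posterior Beta(14/3, 23/4)
obs 6: x=0 → posterior Beta(14/3, 27/4)
obs 7: x=0 → posterior Beta(14/3, 31/4)
obs 8: x=0 → posterior Beta(14/3, 35/4)
obs 9: x=0 → posterior Beta(14/3, 39/4)
obs 10: x=0 → posterior Beta(14/3, 43/4)
obs 11: x=0 → posterior Beta(14/3, 47/4)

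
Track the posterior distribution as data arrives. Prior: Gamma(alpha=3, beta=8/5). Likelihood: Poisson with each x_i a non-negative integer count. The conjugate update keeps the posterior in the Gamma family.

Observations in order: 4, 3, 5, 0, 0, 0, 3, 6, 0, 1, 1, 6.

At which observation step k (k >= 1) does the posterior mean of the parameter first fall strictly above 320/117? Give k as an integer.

obs 1: x=4 → posterior Gamma(7, 13/5)
obs 2: x=3 → posterior Gamma(10, 18/5)
obs 3: x=5 → posterior Gamma(15, 23/5)
obs 4: x=0 → posterior Gamma(15, 28/5)
obs 5: x=0 → posterior Gamma(15, 33/5)
obs 6: x=0 → posterior Gamma(15, 38/5)
obs 7: x=3 → posterior Gamma(18, 43/5)
obs 8: x=6 → posterior Gamma(24, 48/5)
obs 9: x=0 → posterior Gamma(24, 53/5)
obs 10: x=1 → posterior Gamma(25, 58/5)
obs 11: x=1 → posterior Gamma(26, 63/5)
obs 12: x=6 → posterior Gamma(32, 68/5)

k = 2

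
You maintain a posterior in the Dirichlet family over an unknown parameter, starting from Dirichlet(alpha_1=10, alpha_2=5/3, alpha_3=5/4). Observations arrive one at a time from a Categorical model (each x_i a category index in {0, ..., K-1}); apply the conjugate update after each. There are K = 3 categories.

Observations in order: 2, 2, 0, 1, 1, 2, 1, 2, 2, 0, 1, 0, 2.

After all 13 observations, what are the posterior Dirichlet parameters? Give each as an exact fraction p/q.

obs 1: x=2 → posterior Dirichlet(10, 5/3, 9/4)
obs 2: x=2 → posterior Dirichlet(10, 5/3, 13/4)
obs 3: x=0 → posterior Dirichlet(11, 5/3, 13/4)
obs 4: x=1 → posterior Dirichlet(11, 8/3, 13/4)
obs 5: x=1 → posterior Dirichlet(11, 11/3, 13/4)
obs 6: x=2 → posterior Dirichlet(11, 11/3, 17/4)
obs 7: x=1 → posterior Dirichlet(11, 14/3, 17/4)
obs 8: x=2 → posterior Dirichlet(11, 14/3, 21/4)
obs 9: x=2 → posterior Dirichlet(11, 14/3, 25/4)
obs 10: x=0 → posterior Dirichlet(12, 14/3, 25/4)
obs 11: x=1 → posterior Dirichlet(12, 17/3, 25/4)
obs 12: x=0 → posterior Dirichlet(13, 17/3, 25/4)
obs 13: x=2 → posterior Dirichlet(13, 17/3, 29/4)

alpha_1=13, alpha_2=17/3, alpha_3=29/4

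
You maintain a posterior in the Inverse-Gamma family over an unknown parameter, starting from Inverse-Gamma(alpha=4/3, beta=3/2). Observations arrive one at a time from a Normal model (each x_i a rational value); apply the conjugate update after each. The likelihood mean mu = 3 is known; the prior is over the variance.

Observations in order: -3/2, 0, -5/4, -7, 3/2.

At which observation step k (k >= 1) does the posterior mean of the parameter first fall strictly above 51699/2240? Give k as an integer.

obs 1: x=-3/2 → posterior Inverse-Gamma(11/6, 93/8)
obs 2: x=0 → posterior Inverse-Gamma(7/3, 129/8)
obs 3: x=-5/4 → posterior Inverse-Gamma(17/6, 805/32)
obs 4: x=-7 → posterior Inverse-Gamma(10/3, 2405/32)
obs 5: x=3/2 → posterior Inverse-Gamma(23/6, 2441/32)

k = 4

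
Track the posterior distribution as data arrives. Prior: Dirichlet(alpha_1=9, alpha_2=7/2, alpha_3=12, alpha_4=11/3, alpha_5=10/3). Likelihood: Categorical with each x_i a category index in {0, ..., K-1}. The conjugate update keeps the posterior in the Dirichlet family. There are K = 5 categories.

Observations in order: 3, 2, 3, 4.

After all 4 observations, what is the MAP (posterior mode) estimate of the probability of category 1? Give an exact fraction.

obs 1: x=3 → posterior Dirichlet(9, 7/2, 12, 14/3, 10/3)
obs 2: x=2 → posterior Dirichlet(9, 7/2, 13, 14/3, 10/3)
obs 3: x=3 → posterior Dirichlet(9, 7/2, 13, 17/3, 10/3)
obs 4: x=4 → posterior Dirichlet(9, 7/2, 13, 17/3, 13/3)

5/61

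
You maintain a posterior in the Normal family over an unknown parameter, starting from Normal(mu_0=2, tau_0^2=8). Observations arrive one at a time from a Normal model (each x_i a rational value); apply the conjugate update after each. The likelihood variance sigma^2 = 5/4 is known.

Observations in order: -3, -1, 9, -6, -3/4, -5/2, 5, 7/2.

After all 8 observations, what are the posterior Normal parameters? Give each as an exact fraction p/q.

mu_0=146/261, tau_0^2=40/261

obs 1: x=-3 → posterior Normal(-86/37, 40/37)
obs 2: x=-1 → posterior Normal(-118/69, 40/69)
obs 3: x=9 → posterior Normal(170/101, 40/101)
obs 4: x=-6 → posterior Normal(-22/133, 40/133)
obs 5: x=-3/4 → posterior Normal(-46/165, 8/33)
obs 6: x=-5/2 → posterior Normal(-126/197, 40/197)
obs 7: x=5 → posterior Normal(34/229, 40/229)
obs 8: x=7/2 → posterior Normal(146/261, 40/261)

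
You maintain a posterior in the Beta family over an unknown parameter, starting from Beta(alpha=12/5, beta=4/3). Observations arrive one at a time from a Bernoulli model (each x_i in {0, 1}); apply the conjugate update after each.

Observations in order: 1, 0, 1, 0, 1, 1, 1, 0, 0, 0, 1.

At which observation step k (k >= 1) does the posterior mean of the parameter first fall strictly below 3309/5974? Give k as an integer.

k = 10

obs 1: x=1 → posterior Beta(17/5, 4/3)
obs 2: x=0 → posterior Beta(17/5, 7/3)
obs 3: x=1 → posterior Beta(22/5, 7/3)
obs 4: x=0 → posterior Beta(22/5, 10/3)
obs 5: x=1 → posterior Beta(27/5, 10/3)
obs 6: x=1 → posterior Beta(32/5, 10/3)
obs 7: x=1 → posterior Beta(37/5, 10/3)
obs 8: x=0 → posterior Beta(37/5, 13/3)
obs 9: x=0 → posterior Beta(37/5, 16/3)
obs 10: x=0 → posterior Beta(37/5, 19/3)
obs 11: x=1 → posterior Beta(42/5, 19/3)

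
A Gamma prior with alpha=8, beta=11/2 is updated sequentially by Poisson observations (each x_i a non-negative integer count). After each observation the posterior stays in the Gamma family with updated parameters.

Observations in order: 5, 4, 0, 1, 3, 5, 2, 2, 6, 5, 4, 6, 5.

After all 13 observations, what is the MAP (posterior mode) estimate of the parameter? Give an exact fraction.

110/37

obs 1: x=5 → posterior Gamma(13, 13/2)
obs 2: x=4 → posterior Gamma(17, 15/2)
obs 3: x=0 → posterior Gamma(17, 17/2)
obs 4: x=1 → posterior Gamma(18, 19/2)
obs 5: x=3 → posterior Gamma(21, 21/2)
obs 6: x=5 → posterior Gamma(26, 23/2)
obs 7: x=2 → posterior Gamma(28, 25/2)
obs 8: x=2 → posterior Gamma(30, 27/2)
obs 9: x=6 → posterior Gamma(36, 29/2)
obs 10: x=5 → posterior Gamma(41, 31/2)
obs 11: x=4 → posterior Gamma(45, 33/2)
obs 12: x=6 → posterior Gamma(51, 35/2)
obs 13: x=5 → posterior Gamma(56, 37/2)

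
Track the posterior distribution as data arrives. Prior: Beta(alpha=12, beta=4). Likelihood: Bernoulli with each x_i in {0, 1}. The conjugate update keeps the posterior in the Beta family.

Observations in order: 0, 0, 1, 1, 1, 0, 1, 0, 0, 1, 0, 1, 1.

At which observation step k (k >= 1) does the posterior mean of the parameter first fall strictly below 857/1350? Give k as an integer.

k = 11

obs 1: x=0 → posterior Beta(12, 5)
obs 2: x=0 → posterior Beta(12, 6)
obs 3: x=1 → posterior Beta(13, 6)
obs 4: x=1 → posterior Beta(14, 6)
obs 5: x=1 → posterior Beta(15, 6)
obs 6: x=0 → posterior Beta(15, 7)
obs 7: x=1 → posterior Beta(16, 7)
obs 8: x=0 → posterior Beta(16, 8)
obs 9: x=0 → posterior Beta(16, 9)
obs 10: x=1 → posterior Beta(17, 9)
obs 11: x=0 → posterior Beta(17, 10)
obs 12: x=1 → posterior Beta(18, 10)
obs 13: x=1 → posterior Beta(19, 10)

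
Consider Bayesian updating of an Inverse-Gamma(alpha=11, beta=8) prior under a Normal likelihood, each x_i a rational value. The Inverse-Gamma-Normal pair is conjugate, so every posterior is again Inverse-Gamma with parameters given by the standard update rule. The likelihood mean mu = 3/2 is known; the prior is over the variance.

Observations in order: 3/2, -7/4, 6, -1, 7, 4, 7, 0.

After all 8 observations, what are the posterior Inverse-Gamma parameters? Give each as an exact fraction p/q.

obs 1: x=3/2 → posterior Inverse-Gamma(23/2, 8)
obs 2: x=-7/4 → posterior Inverse-Gamma(12, 425/32)
obs 3: x=6 → posterior Inverse-Gamma(25/2, 749/32)
obs 4: x=-1 → posterior Inverse-Gamma(13, 849/32)
obs 5: x=7 → posterior Inverse-Gamma(27/2, 1333/32)
obs 6: x=4 → posterior Inverse-Gamma(14, 1433/32)
obs 7: x=7 → posterior Inverse-Gamma(29/2, 1917/32)
obs 8: x=0 → posterior Inverse-Gamma(15, 1953/32)

alpha=15, beta=1953/32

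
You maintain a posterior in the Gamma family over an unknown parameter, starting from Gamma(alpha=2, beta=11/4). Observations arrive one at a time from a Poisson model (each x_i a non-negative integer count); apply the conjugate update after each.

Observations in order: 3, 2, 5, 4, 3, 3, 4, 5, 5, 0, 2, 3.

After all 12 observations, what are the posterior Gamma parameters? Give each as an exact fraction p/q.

obs 1: x=3 → posterior Gamma(5, 15/4)
obs 2: x=2 → posterior Gamma(7, 19/4)
obs 3: x=5 → posterior Gamma(12, 23/4)
obs 4: x=4 → posterior Gamma(16, 27/4)
obs 5: x=3 → posterior Gamma(19, 31/4)
obs 6: x=3 → posterior Gamma(22, 35/4)
obs 7: x=4 → posterior Gamma(26, 39/4)
obs 8: x=5 → posterior Gamma(31, 43/4)
obs 9: x=5 → posterior Gamma(36, 47/4)
obs 10: x=0 → posterior Gamma(36, 51/4)
obs 11: x=2 → posterior Gamma(38, 55/4)
obs 12: x=3 → posterior Gamma(41, 59/4)

alpha=41, beta=59/4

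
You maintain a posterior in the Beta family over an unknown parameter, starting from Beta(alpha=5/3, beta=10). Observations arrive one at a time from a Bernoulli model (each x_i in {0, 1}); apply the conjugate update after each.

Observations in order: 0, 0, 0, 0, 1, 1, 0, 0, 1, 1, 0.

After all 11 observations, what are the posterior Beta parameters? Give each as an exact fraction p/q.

obs 1: x=0 → posterior Beta(5/3, 11)
obs 2: x=0 → posterior Beta(5/3, 12)
obs 3: x=0 → posterior Beta(5/3, 13)
obs 4: x=0 → posterior Beta(5/3, 14)
obs 5: x=1 → posterior Beta(8/3, 14)
obs 6: x=1 → posterior Beta(11/3, 14)
obs 7: x=0 → posterior Beta(11/3, 15)
obs 8: x=0 → posterior Beta(11/3, 16)
obs 9: x=1 → posterior Beta(14/3, 16)
obs 10: x=1 → posterior Beta(17/3, 16)
obs 11: x=0 → posterior Beta(17/3, 17)

alpha=17/3, beta=17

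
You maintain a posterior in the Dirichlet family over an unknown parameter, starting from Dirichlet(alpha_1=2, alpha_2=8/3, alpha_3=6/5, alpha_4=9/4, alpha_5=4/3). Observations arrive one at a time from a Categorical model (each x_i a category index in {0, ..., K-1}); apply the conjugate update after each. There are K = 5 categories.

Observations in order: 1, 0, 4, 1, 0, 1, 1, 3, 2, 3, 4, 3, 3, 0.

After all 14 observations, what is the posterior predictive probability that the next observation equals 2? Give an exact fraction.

44/469

obs 1: x=1 → posterior Dirichlet(2, 11/3, 6/5, 9/4, 4/3)
obs 2: x=0 → posterior Dirichlet(3, 11/3, 6/5, 9/4, 4/3)
obs 3: x=4 → posterior Dirichlet(3, 11/3, 6/5, 9/4, 7/3)
obs 4: x=1 → posterior Dirichlet(3, 14/3, 6/5, 9/4, 7/3)
obs 5: x=0 → posterior Dirichlet(4, 14/3, 6/5, 9/4, 7/3)
obs 6: x=1 → posterior Dirichlet(4, 17/3, 6/5, 9/4, 7/3)
obs 7: x=1 → posterior Dirichlet(4, 20/3, 6/5, 9/4, 7/3)
obs 8: x=3 → posterior Dirichlet(4, 20/3, 6/5, 13/4, 7/3)
obs 9: x=2 → posterior Dirichlet(4, 20/3, 11/5, 13/4, 7/3)
obs 10: x=3 → posterior Dirichlet(4, 20/3, 11/5, 17/4, 7/3)
obs 11: x=4 → posterior Dirichlet(4, 20/3, 11/5, 17/4, 10/3)
obs 12: x=3 → posterior Dirichlet(4, 20/3, 11/5, 21/4, 10/3)
obs 13: x=3 → posterior Dirichlet(4, 20/3, 11/5, 25/4, 10/3)
obs 14: x=0 → posterior Dirichlet(5, 20/3, 11/5, 25/4, 10/3)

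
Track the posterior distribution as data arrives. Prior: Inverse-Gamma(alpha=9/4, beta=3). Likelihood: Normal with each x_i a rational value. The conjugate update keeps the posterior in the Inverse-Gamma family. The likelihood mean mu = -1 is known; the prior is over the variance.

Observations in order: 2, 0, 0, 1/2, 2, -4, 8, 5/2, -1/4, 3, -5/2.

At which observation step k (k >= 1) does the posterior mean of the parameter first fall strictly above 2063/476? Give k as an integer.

k = 6

obs 1: x=2 → posterior Inverse-Gamma(11/4, 15/2)
obs 2: x=0 → posterior Inverse-Gamma(13/4, 8)
obs 3: x=0 → posterior Inverse-Gamma(15/4, 17/2)
obs 4: x=1/2 → posterior Inverse-Gamma(17/4, 77/8)
obs 5: x=2 → posterior Inverse-Gamma(19/4, 113/8)
obs 6: x=-4 → posterior Inverse-Gamma(21/4, 149/8)
obs 7: x=8 → posterior Inverse-Gamma(23/4, 473/8)
obs 8: x=5/2 → posterior Inverse-Gamma(25/4, 261/4)
obs 9: x=-1/4 → posterior Inverse-Gamma(27/4, 2097/32)
obs 10: x=3 → posterior Inverse-Gamma(29/4, 2353/32)
obs 11: x=-5/2 → posterior Inverse-Gamma(31/4, 2389/32)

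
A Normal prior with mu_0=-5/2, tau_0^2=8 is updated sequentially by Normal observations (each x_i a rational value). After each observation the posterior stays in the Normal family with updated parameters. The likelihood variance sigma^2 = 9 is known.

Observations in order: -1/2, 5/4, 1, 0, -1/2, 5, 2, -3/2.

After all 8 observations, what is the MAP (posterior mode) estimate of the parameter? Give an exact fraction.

obs 1: x=-1/2 → posterior Normal(-53/34, 72/17)
obs 2: x=5/4 → posterior Normal(-33/50, 72/25)
obs 3: x=1 → posterior Normal(-17/66, 24/11)
obs 4: x=0 → posterior Normal(-17/82, 72/41)
obs 5: x=-1/2 → posterior Normal(-25/98, 72/49)
obs 6: x=5 → posterior Normal(55/114, 24/19)
obs 7: x=2 → posterior Normal(87/130, 72/65)
obs 8: x=-3/2 → posterior Normal(63/146, 72/73)

63/146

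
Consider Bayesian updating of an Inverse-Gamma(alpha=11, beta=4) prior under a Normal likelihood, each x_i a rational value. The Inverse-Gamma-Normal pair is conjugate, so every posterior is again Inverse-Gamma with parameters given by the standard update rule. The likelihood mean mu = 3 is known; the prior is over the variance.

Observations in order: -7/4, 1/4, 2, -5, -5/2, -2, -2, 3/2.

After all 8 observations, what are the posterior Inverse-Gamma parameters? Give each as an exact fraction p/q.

alpha=15, beta=1485/16

obs 1: x=-7/4 → posterior Inverse-Gamma(23/2, 489/32)
obs 2: x=1/4 → posterior Inverse-Gamma(12, 305/16)
obs 3: x=2 → posterior Inverse-Gamma(25/2, 313/16)
obs 4: x=-5 → posterior Inverse-Gamma(13, 825/16)
obs 5: x=-5/2 → posterior Inverse-Gamma(27/2, 1067/16)
obs 6: x=-2 → posterior Inverse-Gamma(14, 1267/16)
obs 7: x=-2 → posterior Inverse-Gamma(29/2, 1467/16)
obs 8: x=3/2 → posterior Inverse-Gamma(15, 1485/16)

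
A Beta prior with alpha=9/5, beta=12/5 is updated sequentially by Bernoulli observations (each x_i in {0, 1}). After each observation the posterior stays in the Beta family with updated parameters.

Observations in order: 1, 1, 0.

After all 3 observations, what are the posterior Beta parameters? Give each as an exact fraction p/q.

obs 1: x=1 → posterior Beta(14/5, 12/5)
obs 2: x=1 → posterior Beta(19/5, 12/5)
obs 3: x=0 → posterior Beta(19/5, 17/5)

alpha=19/5, beta=17/5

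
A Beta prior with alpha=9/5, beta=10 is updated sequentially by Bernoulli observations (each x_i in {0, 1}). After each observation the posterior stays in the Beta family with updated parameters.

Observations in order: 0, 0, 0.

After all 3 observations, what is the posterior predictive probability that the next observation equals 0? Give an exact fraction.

65/74

obs 1: x=0 → posterior Beta(9/5, 11)
obs 2: x=0 → posterior Beta(9/5, 12)
obs 3: x=0 → posterior Beta(9/5, 13)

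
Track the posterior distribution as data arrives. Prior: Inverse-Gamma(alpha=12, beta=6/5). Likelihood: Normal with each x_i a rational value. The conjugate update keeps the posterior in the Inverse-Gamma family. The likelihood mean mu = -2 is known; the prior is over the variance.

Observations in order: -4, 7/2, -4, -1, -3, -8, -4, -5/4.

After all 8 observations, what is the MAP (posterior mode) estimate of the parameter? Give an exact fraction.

6657/2720

obs 1: x=-4 → posterior Inverse-Gamma(25/2, 16/5)
obs 2: x=7/2 → posterior Inverse-Gamma(13, 733/40)
obs 3: x=-4 → posterior Inverse-Gamma(27/2, 813/40)
obs 4: x=-1 → posterior Inverse-Gamma(14, 833/40)
obs 5: x=-3 → posterior Inverse-Gamma(29/2, 853/40)
obs 6: x=-8 → posterior Inverse-Gamma(15, 1573/40)
obs 7: x=-4 → posterior Inverse-Gamma(31/2, 1653/40)
obs 8: x=-5/4 → posterior Inverse-Gamma(16, 6657/160)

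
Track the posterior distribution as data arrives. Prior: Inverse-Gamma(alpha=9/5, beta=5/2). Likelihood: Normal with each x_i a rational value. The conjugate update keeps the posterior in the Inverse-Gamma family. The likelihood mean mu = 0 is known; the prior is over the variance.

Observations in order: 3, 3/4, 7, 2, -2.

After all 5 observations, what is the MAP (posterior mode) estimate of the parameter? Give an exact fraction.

obs 1: x=3 → posterior Inverse-Gamma(23/10, 7)
obs 2: x=3/4 → posterior Inverse-Gamma(14/5, 233/32)
obs 3: x=7 → posterior Inverse-Gamma(33/10, 1017/32)
obs 4: x=2 → posterior Inverse-Gamma(19/5, 1081/32)
obs 5: x=-2 → posterior Inverse-Gamma(43/10, 1145/32)

5725/848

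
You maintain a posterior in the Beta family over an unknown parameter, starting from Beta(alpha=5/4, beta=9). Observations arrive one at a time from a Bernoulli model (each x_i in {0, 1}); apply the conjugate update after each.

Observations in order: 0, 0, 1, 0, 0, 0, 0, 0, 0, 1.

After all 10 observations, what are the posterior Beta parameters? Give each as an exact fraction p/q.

obs 1: x=0 → posterior Beta(5/4, 10)
obs 2: x=0 → posterior Beta(5/4, 11)
obs 3: x=1 → posterior Beta(9/4, 11)
obs 4: x=0 → posterior Beta(9/4, 12)
obs 5: x=0 → posterior Beta(9/4, 13)
obs 6: x=0 → posterior Beta(9/4, 14)
obs 7: x=0 → posterior Beta(9/4, 15)
obs 8: x=0 → posterior Beta(9/4, 16)
obs 9: x=0 → posterior Beta(9/4, 17)
obs 10: x=1 → posterior Beta(13/4, 17)

alpha=13/4, beta=17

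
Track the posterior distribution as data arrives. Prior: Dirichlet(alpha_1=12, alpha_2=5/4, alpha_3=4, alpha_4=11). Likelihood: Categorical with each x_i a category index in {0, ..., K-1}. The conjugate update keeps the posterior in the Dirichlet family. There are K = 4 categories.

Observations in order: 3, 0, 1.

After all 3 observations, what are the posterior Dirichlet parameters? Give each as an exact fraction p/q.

alpha_1=13, alpha_2=9/4, alpha_3=4, alpha_4=12

obs 1: x=3 → posterior Dirichlet(12, 5/4, 4, 12)
obs 2: x=0 → posterior Dirichlet(13, 5/4, 4, 12)
obs 3: x=1 → posterior Dirichlet(13, 9/4, 4, 12)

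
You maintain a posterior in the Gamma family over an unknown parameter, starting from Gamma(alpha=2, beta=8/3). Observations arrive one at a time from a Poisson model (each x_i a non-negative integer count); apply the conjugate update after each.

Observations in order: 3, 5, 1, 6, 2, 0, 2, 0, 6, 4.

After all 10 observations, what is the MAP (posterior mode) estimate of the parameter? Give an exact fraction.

obs 1: x=3 → posterior Gamma(5, 11/3)
obs 2: x=5 → posterior Gamma(10, 14/3)
obs 3: x=1 → posterior Gamma(11, 17/3)
obs 4: x=6 → posterior Gamma(17, 20/3)
obs 5: x=2 → posterior Gamma(19, 23/3)
obs 6: x=0 → posterior Gamma(19, 26/3)
obs 7: x=2 → posterior Gamma(21, 29/3)
obs 8: x=0 → posterior Gamma(21, 32/3)
obs 9: x=6 → posterior Gamma(27, 35/3)
obs 10: x=4 → posterior Gamma(31, 38/3)

45/19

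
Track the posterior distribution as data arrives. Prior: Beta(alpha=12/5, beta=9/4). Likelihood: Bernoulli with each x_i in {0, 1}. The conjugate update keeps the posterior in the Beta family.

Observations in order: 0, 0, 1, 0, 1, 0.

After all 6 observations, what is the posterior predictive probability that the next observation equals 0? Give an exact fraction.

obs 1: x=0 → posterior Beta(12/5, 13/4)
obs 2: x=0 → posterior Beta(12/5, 17/4)
obs 3: x=1 → posterior Beta(17/5, 17/4)
obs 4: x=0 → posterior Beta(17/5, 21/4)
obs 5: x=1 → posterior Beta(22/5, 21/4)
obs 6: x=0 → posterior Beta(22/5, 25/4)

125/213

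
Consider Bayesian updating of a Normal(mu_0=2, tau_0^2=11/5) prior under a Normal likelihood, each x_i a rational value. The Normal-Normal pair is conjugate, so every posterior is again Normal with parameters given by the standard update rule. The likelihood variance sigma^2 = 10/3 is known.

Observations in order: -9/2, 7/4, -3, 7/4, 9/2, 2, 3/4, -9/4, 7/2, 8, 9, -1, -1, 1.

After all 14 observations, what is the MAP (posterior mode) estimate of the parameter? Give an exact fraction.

1553/1024

obs 1: x=-9/2 → posterior Normal(-97/166, 110/83)
obs 2: x=7/4 → posterior Normal(37/464, 55/58)
obs 3: x=-3 → posterior Normal(-359/596, 110/149)
obs 4: x=7/4 → posterior Normal(-16/91, 55/91)
obs 5: x=9/2 → posterior Normal(233/430, 22/43)
obs 6: x=2 → posterior Normal(365/496, 55/124)
obs 7: x=3/4 → posterior Normal(829/1124, 110/281)
obs 8: x=-9/4 → posterior Normal(133/314, 55/157)
obs 9: x=7/2 → posterior Normal(497/694, 110/347)
obs 10: x=8 → posterior Normal(205/152, 11/38)
obs 11: x=9 → posterior Normal(1619/826, 110/413)
obs 12: x=-1 → posterior Normal(1553/892, 55/223)
obs 13: x=-1 → posterior Normal(1487/958, 110/479)
obs 14: x=1 → posterior Normal(1553/1024, 55/256)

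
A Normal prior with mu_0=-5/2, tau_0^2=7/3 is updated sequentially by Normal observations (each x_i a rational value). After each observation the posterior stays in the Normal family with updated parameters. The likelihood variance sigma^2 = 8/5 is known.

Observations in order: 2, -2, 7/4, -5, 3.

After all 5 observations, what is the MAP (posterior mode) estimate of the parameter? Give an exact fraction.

obs 1: x=2 → posterior Normal(10/59, 56/59)
obs 2: x=-2 → posterior Normal(-30/47, 28/47)
obs 3: x=7/4 → posterior Normal(5/516, 56/129)
obs 4: x=-5 → posterior Normal(-695/656, 14/41)
obs 5: x=3 → posterior Normal(-275/796, 56/199)

-275/796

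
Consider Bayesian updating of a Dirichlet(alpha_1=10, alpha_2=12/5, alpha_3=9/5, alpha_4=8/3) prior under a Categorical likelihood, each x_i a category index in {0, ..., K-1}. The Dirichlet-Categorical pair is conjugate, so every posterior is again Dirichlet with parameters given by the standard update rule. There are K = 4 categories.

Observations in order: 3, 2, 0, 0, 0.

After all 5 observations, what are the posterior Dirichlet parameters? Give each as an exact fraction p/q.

alpha_1=13, alpha_2=12/5, alpha_3=14/5, alpha_4=11/3

obs 1: x=3 → posterior Dirichlet(10, 12/5, 9/5, 11/3)
obs 2: x=2 → posterior Dirichlet(10, 12/5, 14/5, 11/3)
obs 3: x=0 → posterior Dirichlet(11, 12/5, 14/5, 11/3)
obs 4: x=0 → posterior Dirichlet(12, 12/5, 14/5, 11/3)
obs 5: x=0 → posterior Dirichlet(13, 12/5, 14/5, 11/3)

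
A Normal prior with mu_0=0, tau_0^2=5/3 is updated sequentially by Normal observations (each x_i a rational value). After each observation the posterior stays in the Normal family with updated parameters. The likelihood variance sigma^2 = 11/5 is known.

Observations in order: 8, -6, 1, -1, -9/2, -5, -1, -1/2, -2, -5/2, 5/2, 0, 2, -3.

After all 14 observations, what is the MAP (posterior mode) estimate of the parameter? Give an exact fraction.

obs 1: x=8 → posterior Normal(100/29, 55/58)
obs 2: x=-6 → posterior Normal(50/83, 55/83)
obs 3: x=1 → posterior Normal(25/36, 55/108)
obs 4: x=-1 → posterior Normal(50/133, 55/133)
obs 5: x=-9/2 → posterior Normal(-125/316, 55/158)
obs 6: x=-5 → posterior Normal(-125/122, 55/183)
obs 7: x=-1 → posterior Normal(-425/416, 55/208)
obs 8: x=-1/2 → posterior Normal(-225/233, 55/233)
obs 9: x=-2 → posterior Normal(-275/258, 55/258)
obs 10: x=-5/2 → posterior Normal(-675/566, 55/283)
obs 11: x=5/2 → posterior Normal(-25/28, 5/28)
obs 12: x=0 → posterior Normal(-275/333, 55/333)
obs 13: x=2 → posterior Normal(-225/358, 55/358)
obs 14: x=-3 → posterior Normal(-300/383, 55/383)

-300/383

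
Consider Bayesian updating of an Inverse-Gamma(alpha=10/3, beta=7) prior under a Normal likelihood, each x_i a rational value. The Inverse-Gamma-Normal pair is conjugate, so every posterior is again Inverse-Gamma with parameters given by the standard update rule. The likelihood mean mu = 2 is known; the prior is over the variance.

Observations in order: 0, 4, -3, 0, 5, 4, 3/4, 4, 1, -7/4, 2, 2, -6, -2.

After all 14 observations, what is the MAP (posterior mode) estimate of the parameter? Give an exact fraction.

obs 1: x=0 → posterior Inverse-Gamma(23/6, 9)
obs 2: x=4 → posterior Inverse-Gamma(13/3, 11)
obs 3: x=-3 → posterior Inverse-Gamma(29/6, 47/2)
obs 4: x=0 → posterior Inverse-Gamma(16/3, 51/2)
obs 5: x=5 → posterior Inverse-Gamma(35/6, 30)
obs 6: x=4 → posterior Inverse-Gamma(19/3, 32)
obs 7: x=3/4 → posterior Inverse-Gamma(41/6, 1049/32)
obs 8: x=4 → posterior Inverse-Gamma(22/3, 1113/32)
obs 9: x=1 → posterior Inverse-Gamma(47/6, 1129/32)
obs 10: x=-7/4 → posterior Inverse-Gamma(25/3, 677/16)
obs 11: x=2 → posterior Inverse-Gamma(53/6, 677/16)
obs 12: x=2 → posterior Inverse-Gamma(28/3, 677/16)
obs 13: x=-6 → posterior Inverse-Gamma(59/6, 1189/16)
obs 14: x=-2 → posterior Inverse-Gamma(31/3, 1317/16)

3951/544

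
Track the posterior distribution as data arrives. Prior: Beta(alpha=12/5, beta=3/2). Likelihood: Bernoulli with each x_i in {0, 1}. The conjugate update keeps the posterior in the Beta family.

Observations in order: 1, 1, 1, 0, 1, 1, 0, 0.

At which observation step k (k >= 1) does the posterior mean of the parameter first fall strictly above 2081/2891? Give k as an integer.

k = 2

obs 1: x=1 → posterior Beta(17/5, 3/2)
obs 2: x=1 → posterior Beta(22/5, 3/2)
obs 3: x=1 → posterior Beta(27/5, 3/2)
obs 4: x=0 → posterior Beta(27/5, 5/2)
obs 5: x=1 → posterior Beta(32/5, 5/2)
obs 6: x=1 → posterior Beta(37/5, 5/2)
obs 7: x=0 → posterior Beta(37/5, 7/2)
obs 8: x=0 → posterior Beta(37/5, 9/2)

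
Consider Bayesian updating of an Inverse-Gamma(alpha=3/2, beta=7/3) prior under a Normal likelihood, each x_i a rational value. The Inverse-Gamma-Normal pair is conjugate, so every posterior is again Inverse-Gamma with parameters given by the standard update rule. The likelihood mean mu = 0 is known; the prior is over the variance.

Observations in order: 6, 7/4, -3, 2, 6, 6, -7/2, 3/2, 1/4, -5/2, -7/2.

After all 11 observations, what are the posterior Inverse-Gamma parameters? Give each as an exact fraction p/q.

obs 1: x=6 → posterior Inverse-Gamma(2, 61/3)
obs 2: x=7/4 → posterior Inverse-Gamma(5/2, 2099/96)
obs 3: x=-3 → posterior Inverse-Gamma(3, 2531/96)
obs 4: x=2 → posterior Inverse-Gamma(7/2, 2723/96)
obs 5: x=6 → posterior Inverse-Gamma(4, 4451/96)
obs 6: x=6 → posterior Inverse-Gamma(9/2, 6179/96)
obs 7: x=-7/2 → posterior Inverse-Gamma(5, 6767/96)
obs 8: x=3/2 → posterior Inverse-Gamma(11/2, 6875/96)
obs 9: x=1/4 → posterior Inverse-Gamma(6, 3439/48)
obs 10: x=-5/2 → posterior Inverse-Gamma(13/2, 3589/48)
obs 11: x=-7/2 → posterior Inverse-Gamma(7, 3883/48)

alpha=7, beta=3883/48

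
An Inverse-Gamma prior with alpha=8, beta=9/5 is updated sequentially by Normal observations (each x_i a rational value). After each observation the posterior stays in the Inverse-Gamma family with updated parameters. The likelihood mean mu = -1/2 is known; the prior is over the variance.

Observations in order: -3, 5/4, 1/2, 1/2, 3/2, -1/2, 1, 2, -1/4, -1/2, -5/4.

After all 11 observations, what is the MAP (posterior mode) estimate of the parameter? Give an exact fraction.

obs 1: x=-3 → posterior Inverse-Gamma(17/2, 197/40)
obs 2: x=5/4 → posterior Inverse-Gamma(9, 1033/160)
obs 3: x=1/2 → posterior Inverse-Gamma(19/2, 1113/160)
obs 4: x=1/2 → posterior Inverse-Gamma(10, 1193/160)
obs 5: x=3/2 → posterior Inverse-Gamma(21/2, 1513/160)
obs 6: x=-1/2 → posterior Inverse-Gamma(11, 1513/160)
obs 7: x=1 → posterior Inverse-Gamma(23/2, 1693/160)
obs 8: x=2 → posterior Inverse-Gamma(12, 2193/160)
obs 9: x=-1/4 → posterior Inverse-Gamma(25/2, 1099/80)
obs 10: x=-1/2 → posterior Inverse-Gamma(13, 1099/80)
obs 11: x=-5/4 → posterior Inverse-Gamma(27/2, 2243/160)

2243/2320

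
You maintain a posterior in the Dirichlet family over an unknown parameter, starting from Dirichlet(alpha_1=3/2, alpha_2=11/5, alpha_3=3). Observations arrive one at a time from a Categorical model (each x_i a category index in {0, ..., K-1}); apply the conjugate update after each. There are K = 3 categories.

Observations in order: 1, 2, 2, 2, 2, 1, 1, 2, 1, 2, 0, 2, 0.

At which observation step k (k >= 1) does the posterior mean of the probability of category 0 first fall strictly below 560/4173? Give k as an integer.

k = 5

obs 1: x=1 → posterior Dirichlet(3/2, 16/5, 3)
obs 2: x=2 → posterior Dirichlet(3/2, 16/5, 4)
obs 3: x=2 → posterior Dirichlet(3/2, 16/5, 5)
obs 4: x=2 → posterior Dirichlet(3/2, 16/5, 6)
obs 5: x=2 → posterior Dirichlet(3/2, 16/5, 7)
obs 6: x=1 → posterior Dirichlet(3/2, 21/5, 7)
obs 7: x=1 → posterior Dirichlet(3/2, 26/5, 7)
obs 8: x=2 → posterior Dirichlet(3/2, 26/5, 8)
obs 9: x=1 → posterior Dirichlet(3/2, 31/5, 8)
obs 10: x=2 → posterior Dirichlet(3/2, 31/5, 9)
obs 11: x=0 → posterior Dirichlet(5/2, 31/5, 9)
obs 12: x=2 → posterior Dirichlet(5/2, 31/5, 10)
obs 13: x=0 → posterior Dirichlet(7/2, 31/5, 10)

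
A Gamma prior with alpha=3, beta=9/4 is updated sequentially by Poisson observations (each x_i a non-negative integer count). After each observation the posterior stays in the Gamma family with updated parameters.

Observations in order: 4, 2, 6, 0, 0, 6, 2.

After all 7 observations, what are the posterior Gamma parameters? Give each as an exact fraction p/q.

obs 1: x=4 → posterior Gamma(7, 13/4)
obs 2: x=2 → posterior Gamma(9, 17/4)
obs 3: x=6 → posterior Gamma(15, 21/4)
obs 4: x=0 → posterior Gamma(15, 25/4)
obs 5: x=0 → posterior Gamma(15, 29/4)
obs 6: x=6 → posterior Gamma(21, 33/4)
obs 7: x=2 → posterior Gamma(23, 37/4)

alpha=23, beta=37/4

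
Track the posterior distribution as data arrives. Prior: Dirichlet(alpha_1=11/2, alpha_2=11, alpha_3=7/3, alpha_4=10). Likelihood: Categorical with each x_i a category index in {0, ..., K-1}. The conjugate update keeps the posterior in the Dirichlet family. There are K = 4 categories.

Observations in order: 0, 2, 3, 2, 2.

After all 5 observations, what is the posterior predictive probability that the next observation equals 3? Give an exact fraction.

66/203

obs 1: x=0 → posterior Dirichlet(13/2, 11, 7/3, 10)
obs 2: x=2 → posterior Dirichlet(13/2, 11, 10/3, 10)
obs 3: x=3 → posterior Dirichlet(13/2, 11, 10/3, 11)
obs 4: x=2 → posterior Dirichlet(13/2, 11, 13/3, 11)
obs 5: x=2 → posterior Dirichlet(13/2, 11, 16/3, 11)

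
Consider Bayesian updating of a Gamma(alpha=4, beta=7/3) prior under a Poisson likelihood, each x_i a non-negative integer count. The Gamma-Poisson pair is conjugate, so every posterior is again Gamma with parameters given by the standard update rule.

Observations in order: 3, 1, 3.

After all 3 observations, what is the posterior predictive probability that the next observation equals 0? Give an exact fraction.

obs 1: x=3 → posterior Gamma(7, 10/3)
obs 2: x=1 → posterior Gamma(8, 13/3)
obs 3: x=3 → posterior Gamma(11, 16/3)

17592186044416/116490258898219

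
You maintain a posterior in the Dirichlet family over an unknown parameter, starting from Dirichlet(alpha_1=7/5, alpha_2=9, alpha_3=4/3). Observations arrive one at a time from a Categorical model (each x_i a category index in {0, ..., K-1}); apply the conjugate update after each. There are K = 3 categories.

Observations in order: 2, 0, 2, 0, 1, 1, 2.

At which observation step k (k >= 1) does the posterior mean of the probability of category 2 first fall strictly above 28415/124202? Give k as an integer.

k = 7

obs 1: x=2 → posterior Dirichlet(7/5, 9, 7/3)
obs 2: x=0 → posterior Dirichlet(12/5, 9, 7/3)
obs 3: x=2 → posterior Dirichlet(12/5, 9, 10/3)
obs 4: x=0 → posterior Dirichlet(17/5, 9, 10/3)
obs 5: x=1 → posterior Dirichlet(17/5, 10, 10/3)
obs 6: x=1 → posterior Dirichlet(17/5, 11, 10/3)
obs 7: x=2 → posterior Dirichlet(17/5, 11, 13/3)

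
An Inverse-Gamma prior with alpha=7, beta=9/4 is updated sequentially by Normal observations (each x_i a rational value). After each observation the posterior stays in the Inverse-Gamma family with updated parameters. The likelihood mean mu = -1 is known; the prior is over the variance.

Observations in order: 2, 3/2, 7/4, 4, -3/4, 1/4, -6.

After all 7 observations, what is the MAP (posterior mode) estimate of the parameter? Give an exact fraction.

obs 1: x=2 → posterior Inverse-Gamma(15/2, 27/4)
obs 2: x=3/2 → posterior Inverse-Gamma(8, 79/8)
obs 3: x=7/4 → posterior Inverse-Gamma(17/2, 437/32)
obs 4: x=4 → posterior Inverse-Gamma(9, 837/32)
obs 5: x=-3/4 → posterior Inverse-Gamma(19/2, 419/16)
obs 6: x=1/4 → posterior Inverse-Gamma(10, 863/32)
obs 7: x=-6 → posterior Inverse-Gamma(21/2, 1263/32)

1263/368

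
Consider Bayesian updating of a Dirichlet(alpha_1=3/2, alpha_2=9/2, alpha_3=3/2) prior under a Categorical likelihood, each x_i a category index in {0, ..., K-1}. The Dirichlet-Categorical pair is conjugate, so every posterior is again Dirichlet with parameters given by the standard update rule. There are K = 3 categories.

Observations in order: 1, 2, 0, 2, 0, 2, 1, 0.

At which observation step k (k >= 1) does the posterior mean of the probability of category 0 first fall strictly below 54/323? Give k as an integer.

k = 2

obs 1: x=1 → posterior Dirichlet(3/2, 11/2, 3/2)
obs 2: x=2 → posterior Dirichlet(3/2, 11/2, 5/2)
obs 3: x=0 → posterior Dirichlet(5/2, 11/2, 5/2)
obs 4: x=2 → posterior Dirichlet(5/2, 11/2, 7/2)
obs 5: x=0 → posterior Dirichlet(7/2, 11/2, 7/2)
obs 6: x=2 → posterior Dirichlet(7/2, 11/2, 9/2)
obs 7: x=1 → posterior Dirichlet(7/2, 13/2, 9/2)
obs 8: x=0 → posterior Dirichlet(9/2, 13/2, 9/2)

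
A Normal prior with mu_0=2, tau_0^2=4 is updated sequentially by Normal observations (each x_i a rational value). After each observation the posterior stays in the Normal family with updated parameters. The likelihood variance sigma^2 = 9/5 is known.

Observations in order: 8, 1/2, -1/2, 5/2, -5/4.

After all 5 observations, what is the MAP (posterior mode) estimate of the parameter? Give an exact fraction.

obs 1: x=8 → posterior Normal(178/29, 36/29)
obs 2: x=1/2 → posterior Normal(188/49, 36/49)
obs 3: x=-1/2 → posterior Normal(178/69, 12/23)
obs 4: x=5/2 → posterior Normal(228/89, 36/89)
obs 5: x=-5/4 → posterior Normal(203/109, 36/109)

203/109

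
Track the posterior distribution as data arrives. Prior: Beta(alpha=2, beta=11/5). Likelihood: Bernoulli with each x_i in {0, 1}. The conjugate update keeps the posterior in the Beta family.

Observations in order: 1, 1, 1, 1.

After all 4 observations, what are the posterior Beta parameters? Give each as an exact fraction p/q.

obs 1: x=1 → posterior Beta(3, 11/5)
obs 2: x=1 → posterior Beta(4, 11/5)
obs 3: x=1 → posterior Beta(5, 11/5)
obs 4: x=1 → posterior Beta(6, 11/5)

alpha=6, beta=11/5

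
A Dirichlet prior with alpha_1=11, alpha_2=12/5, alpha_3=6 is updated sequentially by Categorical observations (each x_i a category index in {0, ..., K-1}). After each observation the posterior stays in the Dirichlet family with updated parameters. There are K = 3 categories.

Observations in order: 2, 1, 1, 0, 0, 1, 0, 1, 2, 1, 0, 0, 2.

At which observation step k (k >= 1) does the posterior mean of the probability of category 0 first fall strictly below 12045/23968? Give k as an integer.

obs 1: x=2 → posterior Dirichlet(11, 12/5, 7)
obs 2: x=1 → posterior Dirichlet(11, 17/5, 7)
obs 3: x=1 → posterior Dirichlet(11, 22/5, 7)
obs 4: x=0 → posterior Dirichlet(12, 22/5, 7)
obs 5: x=0 → posterior Dirichlet(13, 22/5, 7)
obs 6: x=1 → posterior Dirichlet(13, 27/5, 7)
obs 7: x=0 → posterior Dirichlet(14, 27/5, 7)
obs 8: x=1 → posterior Dirichlet(14, 32/5, 7)
obs 9: x=2 → posterior Dirichlet(14, 32/5, 8)
obs 10: x=1 → posterior Dirichlet(14, 37/5, 8)
obs 11: x=0 → posterior Dirichlet(15, 37/5, 8)
obs 12: x=0 → posterior Dirichlet(16, 37/5, 8)
obs 13: x=2 → posterior Dirichlet(16, 37/5, 9)

k = 3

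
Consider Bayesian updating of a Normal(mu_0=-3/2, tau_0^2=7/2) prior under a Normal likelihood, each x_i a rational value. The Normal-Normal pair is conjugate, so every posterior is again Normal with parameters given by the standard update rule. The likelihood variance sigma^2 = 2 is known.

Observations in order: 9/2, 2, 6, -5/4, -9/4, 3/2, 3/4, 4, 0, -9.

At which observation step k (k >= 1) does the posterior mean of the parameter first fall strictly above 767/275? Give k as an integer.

obs 1: x=9/2 → posterior Normal(51/22, 14/11)
obs 2: x=2 → posterior Normal(79/36, 7/9)
obs 3: x=6 → posterior Normal(163/50, 14/25)
obs 4: x=-5/4 → posterior Normal(291/128, 7/16)
obs 5: x=-9/4 → posterior Normal(19/13, 14/39)
obs 6: x=3/2 → posterior Normal(135/92, 7/23)
obs 7: x=3/4 → posterior Normal(291/212, 14/53)
obs 8: x=4 → posterior Normal(403/240, 7/30)
obs 9: x=0 → posterior Normal(403/268, 14/67)
obs 10: x=-9 → posterior Normal(151/296, 7/37)

k = 3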